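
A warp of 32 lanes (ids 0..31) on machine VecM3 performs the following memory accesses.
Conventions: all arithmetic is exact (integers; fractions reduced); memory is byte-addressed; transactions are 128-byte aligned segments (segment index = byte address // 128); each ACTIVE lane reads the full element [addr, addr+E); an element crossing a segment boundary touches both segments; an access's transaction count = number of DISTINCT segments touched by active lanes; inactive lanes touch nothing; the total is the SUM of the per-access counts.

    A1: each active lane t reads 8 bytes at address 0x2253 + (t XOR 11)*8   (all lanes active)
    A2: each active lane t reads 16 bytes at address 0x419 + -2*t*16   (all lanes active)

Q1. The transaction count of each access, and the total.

A1: 3 transactions
A2: 9 transactions

Answer: 3,9; total 12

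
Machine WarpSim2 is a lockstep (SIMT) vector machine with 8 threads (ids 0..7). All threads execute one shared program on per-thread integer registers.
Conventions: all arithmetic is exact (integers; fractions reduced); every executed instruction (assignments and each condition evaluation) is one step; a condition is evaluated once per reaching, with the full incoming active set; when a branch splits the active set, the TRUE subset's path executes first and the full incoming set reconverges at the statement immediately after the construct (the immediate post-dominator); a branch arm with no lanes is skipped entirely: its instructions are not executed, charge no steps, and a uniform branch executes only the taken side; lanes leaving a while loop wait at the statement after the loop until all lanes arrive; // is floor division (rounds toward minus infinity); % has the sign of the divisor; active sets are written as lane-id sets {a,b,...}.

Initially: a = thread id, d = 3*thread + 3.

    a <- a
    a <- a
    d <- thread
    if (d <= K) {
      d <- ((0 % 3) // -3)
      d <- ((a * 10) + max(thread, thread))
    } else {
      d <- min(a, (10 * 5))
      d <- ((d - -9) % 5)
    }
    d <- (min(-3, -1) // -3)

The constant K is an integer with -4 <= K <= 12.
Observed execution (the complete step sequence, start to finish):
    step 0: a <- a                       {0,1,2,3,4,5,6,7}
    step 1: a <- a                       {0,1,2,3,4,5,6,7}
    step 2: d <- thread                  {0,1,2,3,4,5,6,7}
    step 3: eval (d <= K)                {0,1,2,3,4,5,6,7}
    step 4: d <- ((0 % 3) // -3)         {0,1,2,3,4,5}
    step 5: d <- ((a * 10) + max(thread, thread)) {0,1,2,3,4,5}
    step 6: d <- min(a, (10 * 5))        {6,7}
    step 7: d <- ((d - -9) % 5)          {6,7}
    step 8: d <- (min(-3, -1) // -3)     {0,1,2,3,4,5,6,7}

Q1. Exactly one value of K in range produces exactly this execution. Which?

Answer: K = 5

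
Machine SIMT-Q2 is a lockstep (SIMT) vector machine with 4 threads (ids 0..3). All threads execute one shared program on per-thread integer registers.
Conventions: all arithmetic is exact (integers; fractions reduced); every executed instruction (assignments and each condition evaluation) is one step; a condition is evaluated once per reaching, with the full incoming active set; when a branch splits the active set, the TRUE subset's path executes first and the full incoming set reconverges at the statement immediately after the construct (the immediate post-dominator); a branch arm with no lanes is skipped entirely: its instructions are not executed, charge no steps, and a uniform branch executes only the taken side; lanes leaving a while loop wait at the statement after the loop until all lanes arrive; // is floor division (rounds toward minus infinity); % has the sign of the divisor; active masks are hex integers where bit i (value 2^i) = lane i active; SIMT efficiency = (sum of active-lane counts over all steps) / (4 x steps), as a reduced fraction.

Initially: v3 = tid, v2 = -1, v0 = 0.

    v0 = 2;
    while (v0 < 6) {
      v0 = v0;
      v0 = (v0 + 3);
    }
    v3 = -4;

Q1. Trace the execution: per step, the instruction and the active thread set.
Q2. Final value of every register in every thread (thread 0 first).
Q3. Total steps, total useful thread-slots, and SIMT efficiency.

step 0: v0 <- 2                      0xf
step 1: eval (v0 < 6)                0xf
step 2: v0 <- v0                     0xf
step 3: v0 <- (v0 + 3)               0xf
step 4: eval (v0 < 6)                0xf
step 5: v0 <- v0                     0xf
step 6: v0 <- (v0 + 3)               0xf
step 7: eval (v0 < 6)                0xf
step 8: v3 <- -4                     0xf

Answer: 9 steps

v3: -4,-4,-4,-4
v2: -1,-1,-1,-1
v0: 8,8,8,8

steps = 9; useful = 36; efficiency = 36/36 = 1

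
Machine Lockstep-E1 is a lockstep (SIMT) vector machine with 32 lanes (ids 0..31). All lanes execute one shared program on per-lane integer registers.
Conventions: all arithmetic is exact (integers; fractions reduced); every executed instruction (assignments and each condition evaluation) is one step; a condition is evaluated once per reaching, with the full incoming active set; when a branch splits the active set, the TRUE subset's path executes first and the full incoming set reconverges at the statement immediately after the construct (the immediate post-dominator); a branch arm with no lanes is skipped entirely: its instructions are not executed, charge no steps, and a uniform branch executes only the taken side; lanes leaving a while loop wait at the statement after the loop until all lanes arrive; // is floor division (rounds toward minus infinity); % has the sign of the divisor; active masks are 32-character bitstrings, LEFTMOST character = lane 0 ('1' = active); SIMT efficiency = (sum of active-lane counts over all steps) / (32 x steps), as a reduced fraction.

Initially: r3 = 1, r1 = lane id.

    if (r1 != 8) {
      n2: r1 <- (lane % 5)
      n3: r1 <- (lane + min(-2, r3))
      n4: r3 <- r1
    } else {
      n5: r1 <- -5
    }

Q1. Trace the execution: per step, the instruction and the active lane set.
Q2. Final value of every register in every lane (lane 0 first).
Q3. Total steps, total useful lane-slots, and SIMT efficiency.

step 0: eval (r1 != 8)               11111111111111111111111111111111
step 1: r1 <- (lane % 5)             11111111011111111111111111111111
step 2: r1 <- (lane + min(-2, r3))   11111111011111111111111111111111
step 3: r3 <- r1                     11111111011111111111111111111111
step 4: r1 <- -5                     00000000100000000000000000000000

Answer: 5 steps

r3: -2,-1,0,1,2,3,4,5,1,7,8,9,10,11,12,13,14,15,16,17,18,19,20,21,22,23,24,25,26,27,28,29
r1: -2,-1,0,1,2,3,4,5,-5,7,8,9,10,11,12,13,14,15,16,17,18,19,20,21,22,23,24,25,26,27,28,29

steps = 5; useful = 126; efficiency = 126/160 = 63/80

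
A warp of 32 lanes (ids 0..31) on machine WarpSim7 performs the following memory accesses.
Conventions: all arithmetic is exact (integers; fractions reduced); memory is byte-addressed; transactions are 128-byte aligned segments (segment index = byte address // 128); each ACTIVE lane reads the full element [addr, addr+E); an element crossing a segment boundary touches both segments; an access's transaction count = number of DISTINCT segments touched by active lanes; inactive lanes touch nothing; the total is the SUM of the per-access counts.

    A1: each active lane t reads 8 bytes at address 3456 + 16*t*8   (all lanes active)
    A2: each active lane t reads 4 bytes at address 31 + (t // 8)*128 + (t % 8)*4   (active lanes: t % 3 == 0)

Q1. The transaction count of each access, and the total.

A1: 32 transactions
A2: 4 transactions

Answer: 32,4; total 36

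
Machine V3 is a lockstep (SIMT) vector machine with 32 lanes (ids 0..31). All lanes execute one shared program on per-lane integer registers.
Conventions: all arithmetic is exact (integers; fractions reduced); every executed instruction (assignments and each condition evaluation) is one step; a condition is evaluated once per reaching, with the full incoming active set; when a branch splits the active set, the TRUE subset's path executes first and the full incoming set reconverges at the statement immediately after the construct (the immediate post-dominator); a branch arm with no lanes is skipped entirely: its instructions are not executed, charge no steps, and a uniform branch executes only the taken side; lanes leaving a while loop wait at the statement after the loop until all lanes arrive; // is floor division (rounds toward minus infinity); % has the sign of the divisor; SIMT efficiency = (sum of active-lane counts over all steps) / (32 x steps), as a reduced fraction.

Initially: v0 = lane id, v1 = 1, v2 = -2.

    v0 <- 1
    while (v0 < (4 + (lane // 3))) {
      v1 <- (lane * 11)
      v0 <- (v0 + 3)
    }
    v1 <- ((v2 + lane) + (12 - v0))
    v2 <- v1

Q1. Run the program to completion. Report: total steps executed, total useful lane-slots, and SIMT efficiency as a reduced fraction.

Answer: 19 steps, 410 useful, 205/304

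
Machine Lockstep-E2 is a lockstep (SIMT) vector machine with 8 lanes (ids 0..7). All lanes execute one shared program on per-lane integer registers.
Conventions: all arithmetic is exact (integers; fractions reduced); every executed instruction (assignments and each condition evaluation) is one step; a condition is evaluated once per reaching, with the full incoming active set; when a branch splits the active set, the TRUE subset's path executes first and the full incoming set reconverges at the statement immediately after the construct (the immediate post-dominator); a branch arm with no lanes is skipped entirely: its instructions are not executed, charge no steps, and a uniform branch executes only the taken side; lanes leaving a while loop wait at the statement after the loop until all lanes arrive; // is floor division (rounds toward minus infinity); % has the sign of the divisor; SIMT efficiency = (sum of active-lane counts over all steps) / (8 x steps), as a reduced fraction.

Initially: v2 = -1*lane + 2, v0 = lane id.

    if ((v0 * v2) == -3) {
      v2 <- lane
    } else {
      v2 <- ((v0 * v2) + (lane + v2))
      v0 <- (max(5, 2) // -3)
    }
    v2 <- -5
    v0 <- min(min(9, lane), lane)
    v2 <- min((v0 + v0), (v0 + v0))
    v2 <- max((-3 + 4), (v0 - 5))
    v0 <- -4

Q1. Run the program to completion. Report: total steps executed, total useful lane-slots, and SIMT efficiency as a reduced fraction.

Answer: 9 steps, 63 useful, 7/8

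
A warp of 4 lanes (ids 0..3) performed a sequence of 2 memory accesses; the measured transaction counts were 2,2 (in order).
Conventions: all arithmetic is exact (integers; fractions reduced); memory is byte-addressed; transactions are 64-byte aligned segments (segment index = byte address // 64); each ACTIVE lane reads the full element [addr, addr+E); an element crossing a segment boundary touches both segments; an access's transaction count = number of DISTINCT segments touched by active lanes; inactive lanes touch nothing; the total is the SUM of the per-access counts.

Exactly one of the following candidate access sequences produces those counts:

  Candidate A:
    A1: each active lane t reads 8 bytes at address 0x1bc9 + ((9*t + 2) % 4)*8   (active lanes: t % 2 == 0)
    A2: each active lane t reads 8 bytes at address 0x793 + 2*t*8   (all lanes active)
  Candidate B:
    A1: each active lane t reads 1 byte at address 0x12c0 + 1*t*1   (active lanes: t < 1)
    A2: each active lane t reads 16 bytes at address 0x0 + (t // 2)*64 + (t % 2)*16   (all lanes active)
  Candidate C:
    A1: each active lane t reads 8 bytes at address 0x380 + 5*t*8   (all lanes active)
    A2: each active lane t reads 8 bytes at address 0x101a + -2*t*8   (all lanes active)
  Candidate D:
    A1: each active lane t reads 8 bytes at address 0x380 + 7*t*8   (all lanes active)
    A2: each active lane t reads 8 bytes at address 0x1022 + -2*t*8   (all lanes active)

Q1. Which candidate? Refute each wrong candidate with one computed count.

A: A1 gives 1 transaction, not 2
B: A1 gives 1 transaction, not 2
D: A1 gives 3 transactions, not 2
C: all counts match (2,2)

Answer: C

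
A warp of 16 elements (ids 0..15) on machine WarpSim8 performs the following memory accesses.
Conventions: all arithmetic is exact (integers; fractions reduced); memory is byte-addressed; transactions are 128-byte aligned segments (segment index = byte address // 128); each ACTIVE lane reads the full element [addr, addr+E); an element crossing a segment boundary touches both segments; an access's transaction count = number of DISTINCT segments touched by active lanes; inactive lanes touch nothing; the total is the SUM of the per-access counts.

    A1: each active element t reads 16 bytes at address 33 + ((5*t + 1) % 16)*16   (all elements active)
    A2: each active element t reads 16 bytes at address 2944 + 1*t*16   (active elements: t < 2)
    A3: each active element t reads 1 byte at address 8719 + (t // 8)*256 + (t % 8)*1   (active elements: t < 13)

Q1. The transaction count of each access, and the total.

A1: 3 transactions
A2: 1 transaction
A3: 2 transactions

Answer: 3,1,2; total 6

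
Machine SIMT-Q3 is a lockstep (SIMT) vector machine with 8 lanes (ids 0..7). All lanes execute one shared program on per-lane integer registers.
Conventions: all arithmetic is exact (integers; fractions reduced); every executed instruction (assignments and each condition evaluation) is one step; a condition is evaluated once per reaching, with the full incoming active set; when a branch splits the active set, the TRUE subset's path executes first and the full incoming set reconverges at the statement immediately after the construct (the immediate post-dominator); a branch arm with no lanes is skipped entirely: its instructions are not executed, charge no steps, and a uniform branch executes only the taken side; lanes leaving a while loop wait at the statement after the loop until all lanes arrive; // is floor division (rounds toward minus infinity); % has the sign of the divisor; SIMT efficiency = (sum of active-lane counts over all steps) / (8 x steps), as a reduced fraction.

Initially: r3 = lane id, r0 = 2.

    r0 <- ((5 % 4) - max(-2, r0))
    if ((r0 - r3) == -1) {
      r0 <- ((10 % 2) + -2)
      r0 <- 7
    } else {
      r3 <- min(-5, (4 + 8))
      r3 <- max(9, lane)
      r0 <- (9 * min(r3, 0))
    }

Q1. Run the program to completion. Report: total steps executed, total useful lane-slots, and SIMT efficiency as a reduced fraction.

Answer: 7 steps, 39 useful, 39/56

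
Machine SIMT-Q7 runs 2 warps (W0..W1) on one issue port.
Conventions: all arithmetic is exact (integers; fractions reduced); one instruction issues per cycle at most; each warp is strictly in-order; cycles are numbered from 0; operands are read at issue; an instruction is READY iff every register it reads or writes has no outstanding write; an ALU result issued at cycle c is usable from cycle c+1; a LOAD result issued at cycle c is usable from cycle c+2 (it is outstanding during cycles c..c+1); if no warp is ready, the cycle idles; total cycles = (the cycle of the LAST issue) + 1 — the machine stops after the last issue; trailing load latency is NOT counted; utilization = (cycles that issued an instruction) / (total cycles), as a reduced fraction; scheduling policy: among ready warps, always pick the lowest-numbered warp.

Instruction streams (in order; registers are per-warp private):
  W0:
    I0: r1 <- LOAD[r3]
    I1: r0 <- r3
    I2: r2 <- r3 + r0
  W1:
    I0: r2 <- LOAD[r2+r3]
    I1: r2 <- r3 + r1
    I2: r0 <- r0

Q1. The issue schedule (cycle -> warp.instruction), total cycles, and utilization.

cycle 0: W0.I0
cycle 1: W0.I1
cycle 2: W0.I2
cycle 3: W1.I0
cycle 4: idle
cycle 5: W1.I1
cycle 6: W1.I2

Answer: 7 cycles, utilization 6/7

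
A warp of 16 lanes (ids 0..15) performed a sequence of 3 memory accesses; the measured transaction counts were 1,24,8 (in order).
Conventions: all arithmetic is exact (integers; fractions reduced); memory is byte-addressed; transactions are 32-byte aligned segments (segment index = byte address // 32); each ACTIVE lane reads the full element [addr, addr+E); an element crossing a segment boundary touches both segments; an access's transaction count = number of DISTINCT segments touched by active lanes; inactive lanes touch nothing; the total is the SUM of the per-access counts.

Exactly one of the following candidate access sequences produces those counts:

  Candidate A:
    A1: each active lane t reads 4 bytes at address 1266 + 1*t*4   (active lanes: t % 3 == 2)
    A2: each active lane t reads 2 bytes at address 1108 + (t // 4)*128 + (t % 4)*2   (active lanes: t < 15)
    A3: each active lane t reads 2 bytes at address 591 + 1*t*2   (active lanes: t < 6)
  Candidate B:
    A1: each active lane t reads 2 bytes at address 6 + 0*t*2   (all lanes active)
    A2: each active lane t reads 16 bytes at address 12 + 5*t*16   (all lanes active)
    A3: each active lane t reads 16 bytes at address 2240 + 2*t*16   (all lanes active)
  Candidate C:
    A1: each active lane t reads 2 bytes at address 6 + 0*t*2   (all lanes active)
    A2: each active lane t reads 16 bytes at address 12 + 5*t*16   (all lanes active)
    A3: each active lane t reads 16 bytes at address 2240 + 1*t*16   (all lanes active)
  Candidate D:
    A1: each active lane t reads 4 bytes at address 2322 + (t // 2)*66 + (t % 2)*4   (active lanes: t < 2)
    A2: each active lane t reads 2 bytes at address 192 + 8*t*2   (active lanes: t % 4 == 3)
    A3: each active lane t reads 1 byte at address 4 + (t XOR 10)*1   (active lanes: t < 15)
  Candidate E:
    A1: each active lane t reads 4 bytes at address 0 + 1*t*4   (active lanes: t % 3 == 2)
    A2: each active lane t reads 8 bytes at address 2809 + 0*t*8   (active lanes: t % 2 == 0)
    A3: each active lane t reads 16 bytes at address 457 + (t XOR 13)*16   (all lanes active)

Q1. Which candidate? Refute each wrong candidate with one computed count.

A: A1 gives 3 transactions, not 1
B: A3 gives 16 transactions, not 8
D: A2 gives 4 transactions, not 24
E: A1 gives 2 transactions, not 1
C: all counts match (1,24,8)

Answer: C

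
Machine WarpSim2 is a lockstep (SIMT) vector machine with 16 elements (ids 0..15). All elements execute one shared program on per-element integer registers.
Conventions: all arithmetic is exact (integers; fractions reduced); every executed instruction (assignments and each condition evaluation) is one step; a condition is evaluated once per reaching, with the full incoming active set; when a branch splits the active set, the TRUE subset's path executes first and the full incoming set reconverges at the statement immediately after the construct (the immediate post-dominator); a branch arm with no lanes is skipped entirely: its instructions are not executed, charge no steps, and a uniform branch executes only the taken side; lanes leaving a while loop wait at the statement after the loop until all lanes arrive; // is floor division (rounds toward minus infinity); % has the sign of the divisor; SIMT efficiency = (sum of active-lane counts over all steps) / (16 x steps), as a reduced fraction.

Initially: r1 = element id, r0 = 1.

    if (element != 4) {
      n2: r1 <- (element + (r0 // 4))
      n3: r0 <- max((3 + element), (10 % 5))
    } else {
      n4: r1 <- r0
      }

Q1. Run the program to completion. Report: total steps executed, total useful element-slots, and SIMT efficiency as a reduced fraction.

Answer: 4 steps, 47 useful, 47/64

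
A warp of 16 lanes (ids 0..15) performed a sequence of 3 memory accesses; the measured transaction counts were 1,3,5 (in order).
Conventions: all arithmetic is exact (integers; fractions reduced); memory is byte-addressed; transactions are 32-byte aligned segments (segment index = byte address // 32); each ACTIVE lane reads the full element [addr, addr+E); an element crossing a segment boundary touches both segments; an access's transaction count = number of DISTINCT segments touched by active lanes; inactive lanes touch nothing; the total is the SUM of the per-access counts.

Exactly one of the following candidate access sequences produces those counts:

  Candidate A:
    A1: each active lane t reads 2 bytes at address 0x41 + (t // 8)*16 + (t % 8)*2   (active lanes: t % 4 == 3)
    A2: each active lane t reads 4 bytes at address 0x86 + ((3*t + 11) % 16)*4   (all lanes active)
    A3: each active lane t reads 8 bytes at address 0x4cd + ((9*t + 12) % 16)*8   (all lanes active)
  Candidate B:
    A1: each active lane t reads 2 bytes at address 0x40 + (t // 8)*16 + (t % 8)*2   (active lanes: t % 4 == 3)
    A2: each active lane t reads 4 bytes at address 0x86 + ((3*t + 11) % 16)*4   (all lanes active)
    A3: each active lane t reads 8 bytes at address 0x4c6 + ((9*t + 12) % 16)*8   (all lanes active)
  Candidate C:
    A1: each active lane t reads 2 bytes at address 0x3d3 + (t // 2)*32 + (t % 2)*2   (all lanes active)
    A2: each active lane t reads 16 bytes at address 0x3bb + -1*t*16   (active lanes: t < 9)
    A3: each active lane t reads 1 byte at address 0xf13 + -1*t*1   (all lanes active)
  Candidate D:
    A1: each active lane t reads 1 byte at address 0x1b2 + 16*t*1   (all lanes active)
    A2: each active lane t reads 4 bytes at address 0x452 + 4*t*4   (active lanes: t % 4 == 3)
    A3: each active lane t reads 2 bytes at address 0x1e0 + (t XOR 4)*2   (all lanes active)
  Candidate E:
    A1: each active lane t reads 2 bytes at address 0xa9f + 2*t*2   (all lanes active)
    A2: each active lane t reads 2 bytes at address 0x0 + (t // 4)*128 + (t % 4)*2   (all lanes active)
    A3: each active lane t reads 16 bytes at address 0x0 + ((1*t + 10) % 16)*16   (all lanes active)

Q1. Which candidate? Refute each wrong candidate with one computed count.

A: A1 gives 2 transactions, not 1
C: A1 gives 8 transactions, not 1
D: A1 gives 9 transactions, not 1
E: A1 gives 3 transactions, not 1
B: all counts match (1,3,5)

Answer: B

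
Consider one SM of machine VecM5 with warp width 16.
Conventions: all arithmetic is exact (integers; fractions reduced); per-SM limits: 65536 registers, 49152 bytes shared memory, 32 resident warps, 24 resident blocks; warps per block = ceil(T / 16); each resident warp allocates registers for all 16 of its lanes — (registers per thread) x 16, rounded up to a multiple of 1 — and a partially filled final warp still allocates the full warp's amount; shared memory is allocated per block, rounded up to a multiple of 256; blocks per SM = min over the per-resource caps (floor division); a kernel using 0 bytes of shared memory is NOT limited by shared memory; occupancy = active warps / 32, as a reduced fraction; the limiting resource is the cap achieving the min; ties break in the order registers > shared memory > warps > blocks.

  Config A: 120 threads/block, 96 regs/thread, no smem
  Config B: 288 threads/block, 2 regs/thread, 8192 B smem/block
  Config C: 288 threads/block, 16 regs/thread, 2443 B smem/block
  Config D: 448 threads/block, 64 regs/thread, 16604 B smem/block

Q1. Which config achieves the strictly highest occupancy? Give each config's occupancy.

occupancies: A 1, B 9/16, C 9/16, D 7/8

Answer: A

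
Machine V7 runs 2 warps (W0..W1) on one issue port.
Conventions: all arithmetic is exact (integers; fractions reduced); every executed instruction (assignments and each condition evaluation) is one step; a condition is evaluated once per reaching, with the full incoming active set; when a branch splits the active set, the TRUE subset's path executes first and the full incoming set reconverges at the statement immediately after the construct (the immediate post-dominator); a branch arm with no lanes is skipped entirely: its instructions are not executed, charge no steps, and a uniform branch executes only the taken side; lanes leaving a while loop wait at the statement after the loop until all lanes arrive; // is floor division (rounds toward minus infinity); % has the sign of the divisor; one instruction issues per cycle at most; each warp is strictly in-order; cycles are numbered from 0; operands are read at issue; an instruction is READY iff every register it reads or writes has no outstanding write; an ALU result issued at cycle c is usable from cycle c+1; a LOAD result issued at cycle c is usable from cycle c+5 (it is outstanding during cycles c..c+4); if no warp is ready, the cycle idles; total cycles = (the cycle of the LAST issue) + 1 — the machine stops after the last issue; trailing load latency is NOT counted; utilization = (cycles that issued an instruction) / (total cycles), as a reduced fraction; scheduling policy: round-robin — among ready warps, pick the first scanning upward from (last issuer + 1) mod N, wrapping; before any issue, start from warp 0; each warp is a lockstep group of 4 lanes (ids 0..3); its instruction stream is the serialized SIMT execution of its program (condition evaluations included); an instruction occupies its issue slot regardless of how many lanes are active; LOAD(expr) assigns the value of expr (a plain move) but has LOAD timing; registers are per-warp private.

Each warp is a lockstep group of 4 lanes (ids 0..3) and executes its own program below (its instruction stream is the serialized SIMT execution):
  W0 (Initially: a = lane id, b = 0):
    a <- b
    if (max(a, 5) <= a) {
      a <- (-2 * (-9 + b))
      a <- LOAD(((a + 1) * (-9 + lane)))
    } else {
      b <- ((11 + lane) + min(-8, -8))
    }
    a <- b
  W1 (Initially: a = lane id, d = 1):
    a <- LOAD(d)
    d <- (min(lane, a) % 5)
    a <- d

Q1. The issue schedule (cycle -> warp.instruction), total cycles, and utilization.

cycle 0: W0.I0
cycle 1: W1.I0
cycle 2: W0.I1
cycle 3: W0.I2
cycle 4: W0.I3
cycle 5: idle
cycle 6: W1.I1
cycle 7: W1.I2

Answer: 8 cycles, utilization 7/8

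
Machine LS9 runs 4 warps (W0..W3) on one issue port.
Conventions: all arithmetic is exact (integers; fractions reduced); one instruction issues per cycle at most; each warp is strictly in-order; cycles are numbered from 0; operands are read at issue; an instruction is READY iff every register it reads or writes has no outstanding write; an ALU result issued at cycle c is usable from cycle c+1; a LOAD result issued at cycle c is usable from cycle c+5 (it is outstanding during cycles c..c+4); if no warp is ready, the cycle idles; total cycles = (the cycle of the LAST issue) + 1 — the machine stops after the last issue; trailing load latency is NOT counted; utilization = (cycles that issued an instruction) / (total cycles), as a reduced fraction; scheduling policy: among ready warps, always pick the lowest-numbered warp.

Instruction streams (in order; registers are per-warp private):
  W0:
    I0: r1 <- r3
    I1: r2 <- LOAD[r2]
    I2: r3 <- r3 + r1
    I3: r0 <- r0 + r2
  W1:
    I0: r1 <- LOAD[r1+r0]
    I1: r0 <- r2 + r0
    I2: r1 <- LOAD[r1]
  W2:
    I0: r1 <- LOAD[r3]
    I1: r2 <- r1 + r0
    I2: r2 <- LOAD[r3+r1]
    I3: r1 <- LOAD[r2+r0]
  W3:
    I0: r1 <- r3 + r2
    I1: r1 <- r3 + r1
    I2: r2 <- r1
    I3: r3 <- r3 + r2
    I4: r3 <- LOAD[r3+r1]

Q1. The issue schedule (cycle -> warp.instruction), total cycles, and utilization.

cycle 0: W0.I0
cycle 1: W0.I1
cycle 2: W0.I2
cycle 3: W1.I0
cycle 4: W1.I1
cycle 5: W2.I0
cycle 6: W0.I3
cycle 7: W3.I0
cycle 8: W1.I2
cycle 9: W3.I1
cycle 10: W2.I1
cycle 11: W2.I2
cycle 12: W3.I2
cycle 13: W3.I3
cycle 14: W3.I4
cycle 15: idle
cycle 16: W2.I3

Answer: 17 cycles, utilization 16/17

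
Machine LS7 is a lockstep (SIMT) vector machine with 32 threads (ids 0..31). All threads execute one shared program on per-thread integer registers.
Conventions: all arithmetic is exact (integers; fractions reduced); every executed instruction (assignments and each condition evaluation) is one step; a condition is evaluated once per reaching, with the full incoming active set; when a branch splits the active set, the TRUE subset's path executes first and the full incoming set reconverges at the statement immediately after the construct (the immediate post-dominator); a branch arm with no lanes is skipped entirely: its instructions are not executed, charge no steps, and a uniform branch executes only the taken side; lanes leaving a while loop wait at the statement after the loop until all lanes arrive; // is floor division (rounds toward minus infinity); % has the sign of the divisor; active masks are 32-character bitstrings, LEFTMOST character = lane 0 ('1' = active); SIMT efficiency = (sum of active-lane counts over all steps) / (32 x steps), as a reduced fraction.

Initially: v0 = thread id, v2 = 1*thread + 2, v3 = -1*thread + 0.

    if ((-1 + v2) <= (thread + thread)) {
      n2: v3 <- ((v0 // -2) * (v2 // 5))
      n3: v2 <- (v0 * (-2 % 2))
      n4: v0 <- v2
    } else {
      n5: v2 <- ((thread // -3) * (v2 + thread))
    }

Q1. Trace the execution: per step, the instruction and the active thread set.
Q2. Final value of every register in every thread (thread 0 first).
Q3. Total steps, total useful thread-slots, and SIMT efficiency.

step 0: eval ((-1 + v2) <= (thread + thread)) 11111111111111111111111111111111
step 1: v3 <- ((v0 // -2) * (v2 // 5)) 01111111111111111111111111111111
step 2: v2 <- (v0 * (-2 % 2))        01111111111111111111111111111111
step 3: v0 <- v2                     01111111111111111111111111111111
step 4: v2 <- ((thread // -3) * (v2 + thread)) 10000000000000000000000000000000

Answer: 5 steps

v0: 0,0,0,0,0,0,0,0,0,0,0,0,0,0,0,0,0,0,0,0,0,0,0,0,0,0,0,0,0,0,0,0
v2: 0,0,0,0,0,0,0,0,0,0,0,0,0,0,0,0,0,0,0,0,0,0,0,0,0,0,0,0,0,0,0,0
v3: 0,0,0,-2,-2,-3,-3,-4,-8,-10,-10,-12,-12,-21,-21,-24,-24,-27,-36,-40,-40,-44,-44,-60,-60,-65,-65,-70,-84,-90,-90,-96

steps = 5; useful = 126; efficiency = 126/160 = 63/80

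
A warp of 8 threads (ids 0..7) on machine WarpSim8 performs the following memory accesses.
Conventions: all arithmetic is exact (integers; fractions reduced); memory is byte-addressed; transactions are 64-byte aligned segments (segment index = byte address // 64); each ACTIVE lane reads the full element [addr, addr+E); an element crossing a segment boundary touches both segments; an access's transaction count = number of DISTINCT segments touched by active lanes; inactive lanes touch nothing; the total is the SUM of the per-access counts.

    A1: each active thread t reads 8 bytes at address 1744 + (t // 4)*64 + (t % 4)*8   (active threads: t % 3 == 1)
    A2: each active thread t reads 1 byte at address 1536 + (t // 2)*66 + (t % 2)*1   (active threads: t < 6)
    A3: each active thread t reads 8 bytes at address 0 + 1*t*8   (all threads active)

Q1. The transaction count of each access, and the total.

A1: 2 transactions
A2: 3 transactions
A3: 1 transaction

Answer: 2,3,1; total 6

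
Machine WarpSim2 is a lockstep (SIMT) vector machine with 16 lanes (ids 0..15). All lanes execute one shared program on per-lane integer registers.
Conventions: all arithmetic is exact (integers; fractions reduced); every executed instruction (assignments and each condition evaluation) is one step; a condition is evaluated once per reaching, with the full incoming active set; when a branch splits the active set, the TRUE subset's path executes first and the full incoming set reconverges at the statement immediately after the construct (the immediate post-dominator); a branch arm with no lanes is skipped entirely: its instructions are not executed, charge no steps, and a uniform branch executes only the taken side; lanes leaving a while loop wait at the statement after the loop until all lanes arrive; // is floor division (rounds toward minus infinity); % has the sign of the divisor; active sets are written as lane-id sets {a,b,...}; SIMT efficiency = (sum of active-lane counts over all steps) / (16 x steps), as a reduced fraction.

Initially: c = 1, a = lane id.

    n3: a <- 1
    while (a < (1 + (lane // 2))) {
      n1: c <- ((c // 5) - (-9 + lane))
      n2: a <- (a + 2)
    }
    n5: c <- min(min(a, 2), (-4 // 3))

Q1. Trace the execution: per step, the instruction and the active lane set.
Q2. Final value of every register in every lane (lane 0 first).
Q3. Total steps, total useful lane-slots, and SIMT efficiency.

step 0: a <- 1                       {0,1,2,3,4,5,6,7,8,9,10,11,12,13,14,15}
step 1: eval (a < (1 + (lane // 2))) {0,1,2,3,4,5,6,7,8,9,10,11,12,13,14,15}
step 2: c <- ((c // 5) - (-9 + lane)) {2,3,4,5,6,7,8,9,10,11,12,13,14,15}
step 3: a <- (a + 2)                 {2,3,4,5,6,7,8,9,10,11,12,13,14,15}
step 4: eval (a < (1 + (lane // 2))) {2,3,4,5,6,7,8,9,10,11,12,13,14,15}
step 5: c <- ((c // 5) - (-9 + lane)) {6,7,8,9,10,11,12,13,14,15}
step 6: a <- (a + 2)                 {6,7,8,9,10,11,12,13,14,15}
step 7: eval (a < (1 + (lane // 2))) {6,7,8,9,10,11,12,13,14,15}
step 8: c <- ((c // 5) - (-9 + lane)) {10,11,12,13,14,15}
step 9: a <- (a + 2)                 {10,11,12,13,14,15}
step 10: eval (a < (1 + (lane // 2))) {10,11,12,13,14,15}
step 11: c <- ((c // 5) - (-9 + lane)) {14,15}
step 12: a <- (a + 2)                 {14,15}
step 13: eval (a < (1 + (lane // 2))) {14,15}
step 14: c <- min(min(a, 2), (-4 // 3)) {0,1,2,3,4,5,6,7,8,9,10,11,12,13,14,15}

Answer: 15 steps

c: -2,-2,-2,-2,-2,-2,-2,-2,-2,-2,-2,-2,-2,-2,-2,-2
a: 1,1,3,3,3,3,5,5,5,5,7,7,7,7,9,9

steps = 15; useful = 144; efficiency = 144/240 = 3/5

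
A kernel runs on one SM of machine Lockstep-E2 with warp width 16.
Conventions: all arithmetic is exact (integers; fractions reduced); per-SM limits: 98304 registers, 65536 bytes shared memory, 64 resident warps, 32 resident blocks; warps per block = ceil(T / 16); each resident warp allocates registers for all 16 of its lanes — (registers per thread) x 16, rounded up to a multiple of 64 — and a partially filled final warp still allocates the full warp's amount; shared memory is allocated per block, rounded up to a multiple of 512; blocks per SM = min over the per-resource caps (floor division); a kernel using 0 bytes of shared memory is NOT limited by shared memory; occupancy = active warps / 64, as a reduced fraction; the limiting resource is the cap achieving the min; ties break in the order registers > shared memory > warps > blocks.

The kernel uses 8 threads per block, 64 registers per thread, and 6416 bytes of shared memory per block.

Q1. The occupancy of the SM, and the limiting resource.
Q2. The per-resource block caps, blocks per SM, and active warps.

Answer: occupancy 9/64, limited by shared memory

registers: 96 blocks
shared memory: 9 blocks
warps: 64 blocks
blocks: 32 blocks

Answer: 9 blocks, 9 active warps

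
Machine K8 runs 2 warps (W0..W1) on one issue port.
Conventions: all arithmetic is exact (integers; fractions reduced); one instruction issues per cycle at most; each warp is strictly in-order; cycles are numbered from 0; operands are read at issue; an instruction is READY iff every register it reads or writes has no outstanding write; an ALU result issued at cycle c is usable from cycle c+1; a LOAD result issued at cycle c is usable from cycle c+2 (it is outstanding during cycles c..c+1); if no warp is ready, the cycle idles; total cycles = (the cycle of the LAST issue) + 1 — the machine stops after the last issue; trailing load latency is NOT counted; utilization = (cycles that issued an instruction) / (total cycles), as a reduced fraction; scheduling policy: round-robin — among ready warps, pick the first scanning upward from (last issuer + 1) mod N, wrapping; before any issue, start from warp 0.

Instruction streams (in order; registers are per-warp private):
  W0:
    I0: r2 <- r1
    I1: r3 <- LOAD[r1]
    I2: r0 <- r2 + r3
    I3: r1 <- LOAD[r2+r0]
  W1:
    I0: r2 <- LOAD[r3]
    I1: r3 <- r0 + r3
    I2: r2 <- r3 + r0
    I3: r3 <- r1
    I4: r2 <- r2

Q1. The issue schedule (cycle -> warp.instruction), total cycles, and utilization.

cycle 0: W0.I0
cycle 1: W1.I0
cycle 2: W0.I1
cycle 3: W1.I1
cycle 4: W0.I2
cycle 5: W1.I2
cycle 6: W0.I3
cycle 7: W1.I3
cycle 8: W1.I4

Answer: 9 cycles, utilization 1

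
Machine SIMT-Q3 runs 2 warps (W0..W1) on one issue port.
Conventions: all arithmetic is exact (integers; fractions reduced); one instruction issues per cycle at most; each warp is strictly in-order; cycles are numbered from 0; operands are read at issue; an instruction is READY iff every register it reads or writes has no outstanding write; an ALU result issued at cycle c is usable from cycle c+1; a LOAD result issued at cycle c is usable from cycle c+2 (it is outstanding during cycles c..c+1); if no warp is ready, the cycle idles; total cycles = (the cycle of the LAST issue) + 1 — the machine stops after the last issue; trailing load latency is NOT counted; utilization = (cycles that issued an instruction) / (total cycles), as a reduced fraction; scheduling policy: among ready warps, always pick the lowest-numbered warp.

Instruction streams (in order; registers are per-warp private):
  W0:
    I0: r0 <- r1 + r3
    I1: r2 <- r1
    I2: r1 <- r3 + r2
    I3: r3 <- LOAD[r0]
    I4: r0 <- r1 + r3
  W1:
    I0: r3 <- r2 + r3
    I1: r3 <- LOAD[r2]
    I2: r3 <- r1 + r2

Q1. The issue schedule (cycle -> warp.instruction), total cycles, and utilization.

cycle 0: W0.I0
cycle 1: W0.I1
cycle 2: W0.I2
cycle 3: W0.I3
cycle 4: W1.I0
cycle 5: W0.I4
cycle 6: W1.I1
cycle 7: idle
cycle 8: W1.I2

Answer: 9 cycles, utilization 8/9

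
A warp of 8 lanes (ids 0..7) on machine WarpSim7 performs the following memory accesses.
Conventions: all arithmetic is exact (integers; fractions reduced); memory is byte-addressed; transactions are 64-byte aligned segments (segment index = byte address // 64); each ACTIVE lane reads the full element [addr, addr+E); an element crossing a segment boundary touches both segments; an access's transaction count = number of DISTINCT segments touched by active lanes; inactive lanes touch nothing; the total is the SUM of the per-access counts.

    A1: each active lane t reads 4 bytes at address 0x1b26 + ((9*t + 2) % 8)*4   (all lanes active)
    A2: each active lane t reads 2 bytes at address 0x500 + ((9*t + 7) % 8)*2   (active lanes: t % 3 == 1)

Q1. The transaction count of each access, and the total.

A1: 2 transactions
A2: 1 transaction

Answer: 2,1; total 3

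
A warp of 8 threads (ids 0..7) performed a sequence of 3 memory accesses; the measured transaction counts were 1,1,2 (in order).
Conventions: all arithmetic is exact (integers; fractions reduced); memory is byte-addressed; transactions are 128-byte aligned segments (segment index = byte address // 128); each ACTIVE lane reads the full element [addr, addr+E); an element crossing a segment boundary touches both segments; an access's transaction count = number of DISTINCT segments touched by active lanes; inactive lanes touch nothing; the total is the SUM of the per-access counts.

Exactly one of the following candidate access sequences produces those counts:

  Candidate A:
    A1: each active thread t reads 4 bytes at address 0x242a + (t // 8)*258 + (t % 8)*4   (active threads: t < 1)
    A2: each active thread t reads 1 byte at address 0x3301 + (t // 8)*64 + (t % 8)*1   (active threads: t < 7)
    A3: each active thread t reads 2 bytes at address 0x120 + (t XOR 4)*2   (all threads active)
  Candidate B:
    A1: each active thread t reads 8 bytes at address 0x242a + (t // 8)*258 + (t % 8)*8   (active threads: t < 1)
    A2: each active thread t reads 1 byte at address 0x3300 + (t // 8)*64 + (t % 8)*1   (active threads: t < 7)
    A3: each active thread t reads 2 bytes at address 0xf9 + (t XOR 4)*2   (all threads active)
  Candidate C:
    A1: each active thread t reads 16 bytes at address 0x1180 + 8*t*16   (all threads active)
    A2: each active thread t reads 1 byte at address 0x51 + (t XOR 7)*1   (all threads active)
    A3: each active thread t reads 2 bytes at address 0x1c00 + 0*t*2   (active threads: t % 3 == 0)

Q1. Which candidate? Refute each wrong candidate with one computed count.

A: A3 gives 1 transaction, not 2
C: A1 gives 8 transactions, not 1
B: all counts match (1,1,2)

Answer: B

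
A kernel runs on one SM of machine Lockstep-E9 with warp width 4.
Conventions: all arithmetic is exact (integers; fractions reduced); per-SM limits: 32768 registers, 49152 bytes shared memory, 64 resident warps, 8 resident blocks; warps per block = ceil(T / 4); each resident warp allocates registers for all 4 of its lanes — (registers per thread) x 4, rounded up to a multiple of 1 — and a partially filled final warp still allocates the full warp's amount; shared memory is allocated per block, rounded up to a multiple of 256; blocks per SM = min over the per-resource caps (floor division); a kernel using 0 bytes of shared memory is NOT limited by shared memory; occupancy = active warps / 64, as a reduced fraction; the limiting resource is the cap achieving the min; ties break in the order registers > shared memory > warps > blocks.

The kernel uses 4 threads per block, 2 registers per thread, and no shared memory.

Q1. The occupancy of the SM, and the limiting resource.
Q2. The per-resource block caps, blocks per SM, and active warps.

Answer: occupancy 1/8, limited by blocks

registers: 4096 blocks
shared memory: no limit (kernel uses none)
warps: 64 blocks
blocks: 8 blocks

Answer: 8 blocks, 8 active warps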